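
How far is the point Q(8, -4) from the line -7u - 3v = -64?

20/√58

d = |(-7)·8 + (-3)·(-4) − (-64)| / √(49 + 9) = |20|/√58 = 10√58/29.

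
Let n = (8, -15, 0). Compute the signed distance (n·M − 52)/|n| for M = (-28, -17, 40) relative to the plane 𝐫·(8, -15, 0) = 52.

-21/17

n·M − 52 = -21.
|n| = 17, so the signed distance is -21/17.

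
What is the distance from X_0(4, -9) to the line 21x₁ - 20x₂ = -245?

d = |21·4 + (-20)·(-9) − (-245)| / √(441 + 400) = |509|/29 = 509/29.

509/29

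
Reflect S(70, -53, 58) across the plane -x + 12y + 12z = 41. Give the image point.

n = (-1, 12, 12), |n|² = 289, n·S − 41 = -51, so t = -51/289 = -3/17.
Foot F = S − (-3/17)·n = (1187/17, -865/17, 1022/17); the reflection is 2F − S = (1184/17, -829/17, 1058/17).

(1184/17, -829/17, 1058/17)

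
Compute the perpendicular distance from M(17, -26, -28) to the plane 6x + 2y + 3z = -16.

d = |6·17 + 2·(-26) + 3·(-28) − (-16)| / √(36 + 4 + 9) = |-18| / 7 = 18/7.

18/7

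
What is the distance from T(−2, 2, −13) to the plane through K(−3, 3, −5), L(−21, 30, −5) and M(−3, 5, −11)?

KL = (−18, 27, 0) and KM = (0, 2, −6), so a normal is n = KL × KM = (−162, −108, −36).
d = |(-162)·(-2) + (-108)·2 + (-36)·(-13) − 342| / √(26244 + 11664 + 1296) = |234| / 198 = 13/11.

13/11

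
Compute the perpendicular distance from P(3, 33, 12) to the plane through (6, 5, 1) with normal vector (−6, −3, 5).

11/√70

The plane has equation n·(r − (6, 5, 1)) = 0, i.e. n·r = -46.
Then n·(3, 33, 12) − (−46) = −11.
|n| = √(36 + 9 + 25) = √70, so the distance is |-11|/√70 = 11√70/70.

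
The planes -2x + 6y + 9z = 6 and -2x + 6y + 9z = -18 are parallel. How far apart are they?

With common normal n = (-2, 6, 9) (|n| = 11), the distance is |6 − (-18)|/|n| = 24/11.

24/11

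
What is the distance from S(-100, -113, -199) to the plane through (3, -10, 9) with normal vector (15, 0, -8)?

The plane has equation n·(r − (3, -10, 9)) = 0, i.e. n·r = -27.
d = |15·(-100) + (-8)·(-199) − (-27)| / √(225 + 0 + 64) = |119| / 17 = 7.

7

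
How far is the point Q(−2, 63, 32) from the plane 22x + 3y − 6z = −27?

Normal vector n = (22, 3, −6), and n·(−2, 63, 32) − (−27) = −20.
|n| = √(484 + 9 + 36) = 23, so the distance is |-20|/23 = 20/23.

20/23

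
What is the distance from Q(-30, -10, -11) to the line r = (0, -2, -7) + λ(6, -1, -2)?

18

Direction vector d = (6, -1, -2).
AP = (-30, -8, -4), and AP × d = (12, -84, 78).
|AP × d|² = 13284 and |d|² = 41, so the distance is √(13284/41) = √324 = 18.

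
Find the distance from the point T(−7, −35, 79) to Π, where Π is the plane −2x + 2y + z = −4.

9

d = |(-2)·(-7) + 2·(-35) + 1·79 − (-4)| / √(4 + 4 + 1) = |27| / 3 = 9.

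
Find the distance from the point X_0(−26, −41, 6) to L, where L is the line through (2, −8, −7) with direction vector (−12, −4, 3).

√521

Direction vector d = (−12, −4, 3).
AP = (−28, −33, 13), and AP × d = (−47, −72, −284).
|AP × d|² = 88049 and |d|² = 169, so the distance is √(88049/169) = √521.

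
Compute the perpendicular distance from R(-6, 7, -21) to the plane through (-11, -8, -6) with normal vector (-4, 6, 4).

5/√17

The plane has equation n·(r − (-11, -8, -6)) = 0, i.e. n·r = -28.
Then n·(-6, 7, -21) - (-28) = 10.
|n| = √(16 + 36 + 16) = 2√17, so the distance is |10|/(2√17) = 5/√17.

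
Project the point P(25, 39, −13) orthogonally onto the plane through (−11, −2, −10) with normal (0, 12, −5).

(25, 3, 2)

The perpendicular from P has direction n = (0, 12, −5): r = (25, 39, −13) + μ(0, 12, −5).
Substitute into the plane: n·(P + μn) = 26 gives 533 + 169μ = 26, so μ = -3.
Foot = (25, 39, −13) + (-3)·(0, 12, −5) = (25, 3, 2).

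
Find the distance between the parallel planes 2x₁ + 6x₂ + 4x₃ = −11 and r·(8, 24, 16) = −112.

Divide the second equation by 4 to match normals: 2x₁ + 6x₂ + 4x₃ = -28.
With common normal n = (2, 6, 4) (|n| = 2√14), the distance is |(-11) − (-28)|/|n| = 17/(2√14) = 17√14/28.

17√14/28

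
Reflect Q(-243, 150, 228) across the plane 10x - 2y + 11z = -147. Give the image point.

(-709/3, 446/3, 706/3)

With n = (10, -2, 11), the signed offset is (n·Q − (-147))/|n|² = -75/225 = -1/3.
Q' = Q − 2t·n = (-243, 150, 228) − (-2/3)·(10, -2, 11) = (-709/3, 446/3, 706/3).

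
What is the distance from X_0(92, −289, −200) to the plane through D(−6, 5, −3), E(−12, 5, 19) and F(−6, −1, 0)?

4

DE = (−6, 0, 22) and DF = (0, −6, 3), so a normal is n = DE × DF = (132, 18, 36).
Then n·(92, −289, −200) − (−810) = 552.
|n| = √(17424 + 324 + 1296) = 138, so the distance is |552|/138 = 4.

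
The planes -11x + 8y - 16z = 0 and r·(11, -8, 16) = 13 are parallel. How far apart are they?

Divide the second equation by -1 to match normals: -11x + 8y - 16z = -13.
Both planes have normal n = (-11, 8, -16), |n| = 21. Any point on the first plane is at distance |(-13) − 0|/|n| = 13/21 from the second.

13/21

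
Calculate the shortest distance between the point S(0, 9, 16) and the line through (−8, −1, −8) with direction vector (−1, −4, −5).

Direction vector d = (−1, −4, −5).
AP = (8, 10, 24); AP·d = -168, |AP|² = 740, |d|² = 42.
distance² = |AP|² − (AP·d)²/|d|² = 740 − 28224/42 = 68, so the distance is 2√17.

2√17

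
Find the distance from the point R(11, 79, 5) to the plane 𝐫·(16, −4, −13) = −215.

10/21

n = (16, −4, −13); n·P − (-215) = 10; |n| = 21; distance = 10/21.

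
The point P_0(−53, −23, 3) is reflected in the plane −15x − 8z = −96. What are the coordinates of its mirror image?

n = (−15, 0, −8), |n|² = 289, n·P_0 − (-96) = 867, so t = 867/289 = 3.
Foot F = P_0 − 3·n = (−8, −23, 27); the reflection is 2F − P_0 = (37, −23, 51).

(37, -23, 51)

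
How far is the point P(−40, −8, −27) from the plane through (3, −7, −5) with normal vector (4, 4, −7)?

22/9

The plane has equation n·(r − (3, −7, −5)) = 0, i.e. n·r = 19.
Then n·(−40, −8, −27) − 19 = −22.
|n| = √(16 + 16 + 49) = 9, so the distance is |-22|/9 = 22/9.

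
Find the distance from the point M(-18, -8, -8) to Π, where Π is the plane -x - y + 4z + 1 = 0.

5/(3√2)

Normal vector n = (-1, -1, 4), and n·(-18, -8, -8) - (-1) = -5.
|n| = √(1 + 1 + 16) = 3√2, so the distance is |-5|/(3√2) = 5/(3√2).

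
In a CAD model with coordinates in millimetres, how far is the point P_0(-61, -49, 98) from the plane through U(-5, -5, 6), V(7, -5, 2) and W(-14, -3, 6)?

4

UV = (12, 0, -4) and UW = (-9, 2, 0), so a normal is n = UV × UW = (8, 36, 24).
Then n·(-61, -49, 98) - (-76) = 176.
|n| = √(64 + 1296 + 576) = 44, so the distance is |176|/44 = 4.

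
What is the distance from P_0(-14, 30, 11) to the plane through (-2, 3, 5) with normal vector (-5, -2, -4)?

The plane has equation n·(r − (-2, 3, 5)) = 0, i.e. n·r = -16.
d = |(-5)·(-14) + (-2)·30 + (-4)·11 − (-16)| / √(25 + 4 + 16) = |-18| / (3√5) = 6√5/5.

6/√5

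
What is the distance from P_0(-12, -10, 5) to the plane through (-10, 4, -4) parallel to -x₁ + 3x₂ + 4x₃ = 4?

4/√26

Parallel planes share the normal n = (-1, 3, 4); since (-10, 4, -4) lies on the plane, its equation is -x₁ + 3x₂ + 4x₃ = 6.
d = |(-1)·(-12) + 3·(-10) + 4·5 − 6| / √(1 + 9 + 16) = |-4| / √26 = 2√26/13.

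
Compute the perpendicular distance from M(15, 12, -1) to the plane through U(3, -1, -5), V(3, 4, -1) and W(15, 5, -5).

UV = (0, 5, 4) and UW = (12, 6, 0), so a normal is n = UV × UW = (-24, 48, -60).
n = (-24, 48, -60); n·P − 180 = 96; |n| = 36√5; distance = 96/(36√5) = 8/(3√5).

8/(3√5)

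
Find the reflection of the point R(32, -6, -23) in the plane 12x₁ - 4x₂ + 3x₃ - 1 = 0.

(-16, 10, -35)

n = (12, -4, 3), |n|² = 169, n·R − 1 = 338, so t = 338/169 = 2.
Foot F = R − 2·n = (8, 2, -29); the reflection is 2F − R = (-16, 10, -35).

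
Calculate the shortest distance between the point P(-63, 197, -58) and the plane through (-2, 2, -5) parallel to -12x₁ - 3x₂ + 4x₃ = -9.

Parallel planes share the normal n = (-12, -3, 4); since (-2, 2, -5) lies on the plane, its equation is -12x₁ - 3x₂ + 4x₃ = -2.
d = |(-12)·(-63) + (-3)·197 + 4·(-58) − (-2)| / √(144 + 9 + 16) = |-65| / 13 = 5.

5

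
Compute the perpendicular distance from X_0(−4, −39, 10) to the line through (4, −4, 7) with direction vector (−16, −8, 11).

Direction vector d = (−16, −8, 11).
AP = (−8, −35, 3); AP·d = 441, |AP|² = 1298, |d|² = 441.
distance² = |AP|² − (AP·d)²/|d|² = 1298 − 194481/441 = 857, so the distance is √857.

√857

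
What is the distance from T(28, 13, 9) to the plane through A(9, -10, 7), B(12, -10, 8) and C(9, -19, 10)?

10√11/11

AB = (3, 0, 1) and AC = (0, -9, 3), so a normal is n = AB × AC = (9, -9, -27).
Then n·(28, 13, 9) - (-18) = -90.
|n| = √(81 + 81 + 729) = 9√11, so the distance is |-90|/(9√11) = 10/√11.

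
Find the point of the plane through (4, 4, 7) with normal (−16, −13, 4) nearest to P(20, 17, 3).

The perpendicular from P has direction n = (−16, −13, 4): r = (20, 17, 3) + μ(−16, −13, 4).
Substitute into the plane: n·(P + μn) = -88 gives -529 + 441μ = -88, so μ = 1.
Foot = (20, 17, 3) + 1·(−16, −13, 4) = (4, 4, 7).

(4, 4, 7)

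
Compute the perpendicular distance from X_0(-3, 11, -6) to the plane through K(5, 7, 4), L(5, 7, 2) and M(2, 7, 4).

KL = (0, 0, -2) and KM = (-3, 0, 0), so a normal is n = KL × KM = (0, 6, 0).
Then n·(-3, 11, -6) - 42 = 24.
|n| = √(0 + 36 + 0) = 6, so the distance is |24|/6 = 4.

4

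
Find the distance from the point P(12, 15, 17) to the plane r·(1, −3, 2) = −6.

7/√14

d = |1·12 + (-3)·15 + 2·17 − (-6)| / √(1 + 9 + 4) = |7| / √14 = 7/√14.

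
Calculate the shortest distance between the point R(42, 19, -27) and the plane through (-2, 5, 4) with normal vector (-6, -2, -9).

13/11

The plane has equation n·(r − (-2, 5, 4)) = 0, i.e. n·r = -34.
Then n·(42, 19, -27) - (-34) = -13.
|n| = √(36 + 4 + 81) = 11, so the distance is |-13|/11 = 13/11.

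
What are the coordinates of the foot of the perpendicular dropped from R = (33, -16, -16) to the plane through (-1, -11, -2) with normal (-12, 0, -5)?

(9, -16, -26)

n = (-12, 0, -5), |n|² = 169, and n·R − 22 = -338.
t = -338/169 = -2, so the foot is R − t·n = (33, -16, -16) − (-2)·(-12, 0, -5) = (9, -16, -26).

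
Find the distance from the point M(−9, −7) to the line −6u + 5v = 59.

40√61/61

The normal to the line is n = (−6, 5) with |n| = √61.
|n·M − 59| = |19 − 59| = 40, so the distance is 40/√61 = 40√61/61.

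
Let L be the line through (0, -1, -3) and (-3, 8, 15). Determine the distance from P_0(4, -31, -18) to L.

9√5

A direction vector is d = (-3, 9, 18).
AP = (4, -30, -15); AP·d = -552, |AP|² = 1141, |d|² = 414.
distance² = |AP|² − (AP·d)²/|d|² = 1141 − 304704/414 = 405, so the distance is 9√5.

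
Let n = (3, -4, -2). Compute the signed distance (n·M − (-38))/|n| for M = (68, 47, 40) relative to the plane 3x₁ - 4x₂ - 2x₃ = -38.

-26/√29

n·M − (-38) = -26.
|n| = √29, so the signed distance is -26/√29.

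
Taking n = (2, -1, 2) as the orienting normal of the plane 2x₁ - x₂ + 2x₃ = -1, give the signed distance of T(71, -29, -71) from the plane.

n·T − (-1) = 30.
|n| = 3, so the signed distance is 30/3 = 10.

10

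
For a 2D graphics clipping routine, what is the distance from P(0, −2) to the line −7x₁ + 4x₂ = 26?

34/√65

The normal to the line is n = (−7, 4) with |n| = √65.
|n·P − 26| = |-8 − 26| = 34, so the distance is 34/√65.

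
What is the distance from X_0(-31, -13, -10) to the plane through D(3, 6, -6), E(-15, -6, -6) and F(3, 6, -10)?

11√13/13

DE = (-18, -12, 0) and DF = (0, 0, -4), so a normal is n = DE × DF = (48, -72, 0).
Then n·(-31, -13, -10) - (-288) = -264.
|n| = √(2304 + 5184 + 0) = 24√13, so the distance is |-264|/(24√13) = 11/√13.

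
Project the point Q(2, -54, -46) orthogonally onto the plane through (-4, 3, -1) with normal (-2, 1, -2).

The perpendicular from Q has direction n = (-2, 1, -2): r = (2, -54, -46) + λ(-2, 1, -2).
Substitute into the plane: n·(Q + λn) = 13 gives 34 + 9λ = 13, so λ = -7/3.
Foot = (2, -54, -46) + (-7/3)·(-2, 1, -2) = (20/3, -169/3, -124/3).

(20/3, -169/3, -124/3)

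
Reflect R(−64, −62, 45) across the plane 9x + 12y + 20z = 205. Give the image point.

(-46, -38, 85)

n = (9, 12, 20), |n|² = 625, n·R − 205 = -625, so t = -625/625 = -1.
Foot F = R − (-1)·n = (−55, −50, 65); the reflection is 2F − R = (−46, −38, 85).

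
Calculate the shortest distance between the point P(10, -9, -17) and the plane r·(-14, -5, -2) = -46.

d = |(-14)·10 + (-5)·(-9) + (-2)·(-17) − (-46)| / √(196 + 25 + 4) = |-15| / 15 = 1.

1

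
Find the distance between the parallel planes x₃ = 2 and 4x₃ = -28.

9

Divide the second equation by 4 to match normals: x₃ = -7.
With common normal n = (0, 0, 1) (|n| = 1), the distance is |2 − (-7)|/|n| = 9/1 = 9.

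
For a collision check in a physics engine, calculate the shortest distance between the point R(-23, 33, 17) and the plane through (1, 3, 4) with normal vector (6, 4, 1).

The plane has equation n·(r − (1, 3, 4)) = 0, i.e. n·r = 22.
n = (6, 4, 1); n·P − 22 = -11; |n| = √53; distance = 11/√53.

11√53/53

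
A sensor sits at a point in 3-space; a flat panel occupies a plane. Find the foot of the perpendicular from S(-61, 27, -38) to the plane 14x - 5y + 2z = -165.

The perpendicular from S has direction n = (14, -5, 2): r = (-61, 27, -38) + t(14, -5, 2).
Substitute into the plane: n·(S + tn) = -165 gives -1065 + 225t = -165, so t = 4.
Foot = (-61, 27, -38) + 4·(14, -5, 2) = (-5, 7, -30).

(-5, 7, -30)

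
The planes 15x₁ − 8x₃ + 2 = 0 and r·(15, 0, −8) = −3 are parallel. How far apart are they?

1/17

Both planes have normal n = (15, 0, −8), |n| = 17. Any point on the first plane is at distance |(-3) − (-2)|/|n| = 1/17 from the second.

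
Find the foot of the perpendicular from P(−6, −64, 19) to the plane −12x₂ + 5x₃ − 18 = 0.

(-6, -4, -6)

The perpendicular from P has direction n = (0, −12, 5): r = (−6, −64, 19) + μ(0, −12, 5).
Substitute into the plane: n·(P + μn) = 18 gives 863 + 169μ = 18, so μ = -5.
Foot = (−6, −64, 19) + (-5)·(0, −12, 5) = (−6, −4, −6).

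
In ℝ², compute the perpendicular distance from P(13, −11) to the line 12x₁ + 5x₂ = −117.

The normal to the line is n = (12, 5) with |n| = 13.
|n·P − (-117)| = |101 − (-117)| = 218, so the distance is 218/13.

218/13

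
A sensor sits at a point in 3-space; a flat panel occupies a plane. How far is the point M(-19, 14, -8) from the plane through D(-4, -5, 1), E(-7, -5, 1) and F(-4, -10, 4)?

DE = (-3, 0, 0) and DF = (0, -5, 3), so a normal is n = DE × DF = (0, 9, 15).
d = |9·14 + 15·(-8) − (-30)| / √(0 + 81 + 225) = |36| / (3√34) = 12/√34.

12/√34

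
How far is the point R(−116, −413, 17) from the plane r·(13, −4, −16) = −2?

Normal vector n = (13, −4, −16), and n·(−116, −413, 17) − (−2) = −126.
|n| = √(169 + 16 + 256) = 21, so the distance is |-126|/21 = 6.

6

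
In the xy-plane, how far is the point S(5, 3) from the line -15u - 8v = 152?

251/17

d = |(-15)·5 + (-8)·3 − 152| / √(225 + 64) = |-251|/17 = 251/17.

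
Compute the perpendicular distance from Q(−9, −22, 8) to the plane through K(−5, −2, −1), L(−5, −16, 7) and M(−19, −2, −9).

KL = (0, −14, 8) and KM = (−14, 0, −8), so a normal is n = KL × KM = (112, −112, −196).
n = (112, −112, −196); n·P − (-140) = 28; |n| = 252; distance = 28/252 = 1/9.

1/9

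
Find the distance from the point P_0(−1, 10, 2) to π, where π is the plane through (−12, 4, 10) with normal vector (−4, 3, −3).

The plane has equation n·(r − (−12, 4, 10)) = 0, i.e. n·r = 30.
Then n·(−1, 10, 2) − 30 = −2.
|n| = √(16 + 9 + 9) = √34, so the distance is |-2|/√34 = √34/17.

2/√34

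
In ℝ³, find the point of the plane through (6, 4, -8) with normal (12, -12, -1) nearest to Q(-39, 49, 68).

(9, 1, 64)

n = (12, -12, -1), |n|² = 289, and n·Q − 32 = -1156.
t = -1156/289 = -4, so the foot is Q − t·n = (-39, 49, 68) − (-4)·(12, -12, -1) = (9, 1, 64).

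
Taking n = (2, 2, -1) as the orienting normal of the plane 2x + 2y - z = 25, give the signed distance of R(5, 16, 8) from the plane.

n·R − 25 = 9.
|n| = 3, so the signed distance is 9/3 = 3.

3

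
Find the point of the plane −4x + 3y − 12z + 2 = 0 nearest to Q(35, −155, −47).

n = (−4, 3, −12), |n|² = 169, and n·Q − (-2) = -39.
t = -39/169 = -3/13, so the foot is Q − t·n = (35, −155, −47) − (-3/13)·(−4, 3, −12) = (443/13, −2006/13, −647/13).

(443/13, -2006/13, -647/13)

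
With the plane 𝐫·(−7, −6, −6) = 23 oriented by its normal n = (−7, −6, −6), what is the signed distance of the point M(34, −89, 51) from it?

n·M − 23 = -33.
|n| = 11, so the signed distance is -33/11 = -3.

-3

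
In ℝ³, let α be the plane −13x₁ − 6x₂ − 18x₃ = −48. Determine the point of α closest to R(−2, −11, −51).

n = (−13, −6, −18), |n|² = 529, and n·R − (-48) = 1058.
t = 1058/529 = 2, so the foot is R − t·n = (−2, −11, −51) − 2·(−13, −6, −18) = (24, 1, −15).

(24, 1, -15)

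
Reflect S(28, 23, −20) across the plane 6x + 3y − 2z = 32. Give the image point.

With n = (6, 3, −2), the signed offset is (n·S − 32)/|n|² = 245/49 = 5.
S' = S − 2t·n = (28, 23, −20) − 10·(6, 3, −2) = (−32, −7, 0).

(-32, -7, 0)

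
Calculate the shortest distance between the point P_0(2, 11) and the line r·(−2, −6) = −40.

15/√10

The normal to the line is n = (−2, −6) with |n| = 2√10.
|n·P_0 − (-40)| = |-70 − (-40)| = 30, so the distance is 30/(2√10) = 15/√10.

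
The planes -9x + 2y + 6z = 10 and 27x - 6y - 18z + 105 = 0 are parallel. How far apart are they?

25/11

Divide the second equation by -3 to match normals: -9x + 2y + 6z = 35.
With common normal n = (-9, 2, 6) (|n| = 11), the distance is |10 − 35|/|n| = 25/11.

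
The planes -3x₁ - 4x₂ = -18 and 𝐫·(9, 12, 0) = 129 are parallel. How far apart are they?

5

Divide the second equation by -3 to match normals: -3x₁ - 4x₂ = -43.
With common normal n = (-3, -4, 0) (|n| = 5), the distance is |(-18) − (-43)|/|n| = 25/5 = 5.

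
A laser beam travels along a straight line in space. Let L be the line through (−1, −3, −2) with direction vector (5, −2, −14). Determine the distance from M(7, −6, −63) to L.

√194

Direction vector d = (5, −2, −14).
AP = (8, −3, −61); AP·d = 900, |AP|² = 3794, |d|² = 225.
distance² = |AP|² − (AP·d)²/|d|² = 3794 − 810000/225 = 194, so the distance is √194.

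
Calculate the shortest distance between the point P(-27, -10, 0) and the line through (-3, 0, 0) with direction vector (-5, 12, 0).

Direction vector d = (-5, 12, 0).
AP = (-24, -10, 0); AP·d = 0, |AP|² = 676, |d|² = 169.
distance² = |AP|² − (AP·d)²/|d|² = 676 − 0/169 = 676, so the distance is 26.

26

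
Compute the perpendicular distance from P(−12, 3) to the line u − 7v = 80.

d = |1·(-12) + (-7)·3 − 80| / √(1 + 49) = |-113|/(5√2) = 113/(5√2).

113√2/10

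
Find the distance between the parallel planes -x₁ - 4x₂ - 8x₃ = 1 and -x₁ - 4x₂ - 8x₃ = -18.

19/9

With common normal n = (-1, -4, -8) (|n| = 9), the distance is |1 − (-18)|/|n| = 19/9.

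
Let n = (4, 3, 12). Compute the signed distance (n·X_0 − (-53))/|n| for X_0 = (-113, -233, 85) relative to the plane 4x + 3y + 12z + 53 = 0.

-6

n·X_0 − (-53) = -78.
|n| = 13, so the signed distance is -78/13 = -6.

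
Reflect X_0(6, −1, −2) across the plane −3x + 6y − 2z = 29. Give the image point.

n = (−3, 6, −2), |n|² = 49, n·X_0 − 29 = -49, so t = -49/49 = -1.
Foot F = X_0 − (-1)·n = (3, 5, −4); the reflection is 2F − X_0 = (0, 11, −6).

(0, 11, -6)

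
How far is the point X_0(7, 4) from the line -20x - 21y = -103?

121/29

d = |(-20)·7 + (-21)·4 − (-103)| / √(400 + 441) = |-121|/29 = 121/29.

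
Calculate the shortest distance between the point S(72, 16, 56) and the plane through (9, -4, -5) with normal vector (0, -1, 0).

The plane has equation n·(r − (9, -4, -5)) = 0, i.e. n·r = 4.
Then n·(72, 16, 56) - 4 = -20.
|n| = √(0 + 1 + 0) = 1, so the distance is |-20|/1 = 20.

20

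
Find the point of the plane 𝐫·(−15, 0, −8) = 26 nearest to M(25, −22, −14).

(10, -22, -22)

The perpendicular from M has direction n = (−15, 0, −8): r = (25, −22, −14) + t(−15, 0, −8).
Substitute into the plane: n·(M + tn) = 26 gives -263 + 289t = 26, so t = 1.
Foot = (25, −22, −14) + 1·(−15, 0, −8) = (10, −22, −22).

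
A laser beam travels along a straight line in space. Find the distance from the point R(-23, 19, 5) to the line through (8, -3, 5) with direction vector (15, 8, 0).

34

Direction vector d = (15, 8, 0).
AP = (-31, 22, 0); AP·d = -289, |AP|² = 1445, |d|² = 289.
distance² = |AP|² − (AP·d)²/|d|² = 1445 − 83521/289 = 1156, so the distance is 34.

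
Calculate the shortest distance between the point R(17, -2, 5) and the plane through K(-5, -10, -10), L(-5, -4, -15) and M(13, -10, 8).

2√97/97

KL = (0, 6, -5) and KM = (18, 0, 18), so a normal is n = KL × KM = (108, -90, -108).
Then n·(17, -2, 5) - 1440 = 36.
|n| = √(11664 + 8100 + 11664) = 18√97, so the distance is |36|/(18√97) = 2/√97.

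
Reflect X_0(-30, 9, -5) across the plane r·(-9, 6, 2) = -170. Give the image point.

(42, -39, -21)

With n = (-9, 6, 2), the signed offset is (n·X_0 − (-170))/|n|² = 484/121 = 4.
X_0' = X_0 − 2t·n = (-30, 9, -5) − 8·(-9, 6, 2) = (42, -39, -21).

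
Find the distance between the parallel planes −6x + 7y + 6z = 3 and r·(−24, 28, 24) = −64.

Divide the second equation by 4 to match normals: −6x + 7y + 6z = -16.
With common normal n = (−6, 7, 6) (|n| = 11), the distance is |3 − (-16)|/|n| = 19/11.

19/11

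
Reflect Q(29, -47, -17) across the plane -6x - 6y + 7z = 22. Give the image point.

(283/11, -553/11, -145/11)

n = (-6, -6, 7), |n|² = 121, n·Q − 22 = -33, so t = -33/121 = -3/11.
Foot F = Q − (-3/11)·n = (301/11, -535/11, -166/11); the reflection is 2F − Q = (283/11, -553/11, -145/11).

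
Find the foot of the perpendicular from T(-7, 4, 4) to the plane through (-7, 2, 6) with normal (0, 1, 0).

(-7, 2, 4)

The perpendicular from T has direction n = (0, 1, 0): r = (-7, 4, 4) + μ(0, 1, 0).
Substitute into the plane: n·(T + μn) = 2 gives 4 + 1μ = 2, so μ = -2.
Foot = (-7, 4, 4) + (-2)·(0, 1, 0) = (-7, 2, 4).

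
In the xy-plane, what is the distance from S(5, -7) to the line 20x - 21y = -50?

297/29

d = |20·5 + (-21)·(-7) − (-50)| / √(400 + 441) = |297|/29 = 297/29.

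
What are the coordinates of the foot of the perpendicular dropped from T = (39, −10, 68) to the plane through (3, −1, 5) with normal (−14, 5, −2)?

(-3, 5, 62)

n = (−14, 5, −2), |n|² = 225, and n·T − (-57) = -675.
t = -675/225 = -3, so the foot is T − t·n = (39, −10, 68) − (-3)·(−14, 5, −2) = (−3, 5, 62).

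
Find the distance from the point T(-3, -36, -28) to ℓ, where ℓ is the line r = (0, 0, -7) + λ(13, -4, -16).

Direction vector d = (13, -4, -16).
AP = (-3, -36, -21), and AP × d = (492, -321, 480).
|AP × d|² = 575505 and |d|² = 441, so the distance is √(575505/441) = √1305 = 3√145.

3√145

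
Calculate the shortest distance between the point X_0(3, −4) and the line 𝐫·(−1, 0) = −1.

The normal to the line is n = (−1, 0) with |n| = 1.
|n·X_0 − (-1)| = |-3 − (-1)| = 2, so the distance is 2/1 = 2.

2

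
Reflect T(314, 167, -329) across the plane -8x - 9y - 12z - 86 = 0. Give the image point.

With n = (-8, -9, -12), the signed offset is (n·T − 86)/|n|² = -153/289 = -9/17.
T' = T − 2t·n = (314, 167, -329) − (-18/17)·(-8, -9, -12) = (5194/17, 2677/17, -5809/17).

(5194/17, 2677/17, -5809/17)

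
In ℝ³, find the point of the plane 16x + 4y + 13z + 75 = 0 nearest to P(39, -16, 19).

(7, -24, -7)

n = (16, 4, 13), |n|² = 441, and n·P − (-75) = 882.
t = 882/441 = 2, so the foot is P − t·n = (39, -16, 19) − 2·(16, 4, 13) = (7, -24, -7).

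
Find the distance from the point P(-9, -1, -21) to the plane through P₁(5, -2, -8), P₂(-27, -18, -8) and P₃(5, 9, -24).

P₁P₂ = (-32, -16, 0) and P₁P₃ = (0, 11, -16), so a normal is n = P₁P₂ × P₁P₃ = (256, -512, -352).
Then n·(-9, -1, -21) - 5120 = 480.
|n| = √(65536 + 262144 + 123904) = 672, so the distance is |480|/672 = 5/7.

5/7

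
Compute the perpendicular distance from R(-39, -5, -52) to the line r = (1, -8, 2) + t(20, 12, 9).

45

Direction vector d = (20, 12, 9).
AP = (-40, 3, -54), and AP × d = (675, -720, -540).
|AP × d|² = 1265625 and |d|² = 625, so the distance is √(1265625/625) = √2025 = 45.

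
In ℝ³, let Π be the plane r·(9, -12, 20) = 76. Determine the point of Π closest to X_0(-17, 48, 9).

(-8, 36, 29)

n = (9, -12, 20), |n|² = 625, and n·X_0 − 76 = -625.
t = -625/625 = -1, so the foot is X_0 − t·n = (-17, 48, 9) − (-1)·(9, -12, 20) = (-8, 36, 29).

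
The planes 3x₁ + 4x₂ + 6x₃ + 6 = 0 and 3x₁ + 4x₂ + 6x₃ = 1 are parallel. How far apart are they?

Both planes have normal n = (3, 4, 6), |n| = √61. Any point on the first plane is at distance |1 − (-6)|/|n| = 7/√61 from the second.

7√61/61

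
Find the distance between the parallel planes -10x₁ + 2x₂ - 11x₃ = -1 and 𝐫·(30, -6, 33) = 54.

17/15

Divide the second equation by -3 to match normals: -10x₁ + 2x₂ - 11x₃ = -18.
Both planes have normal n = (-10, 2, -11), |n| = 15. Any point on the first plane is at distance |(-18) − (-1)|/|n| = 17/15 from the second.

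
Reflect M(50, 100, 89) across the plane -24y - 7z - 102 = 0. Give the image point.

n = (0, -24, -7), |n|² = 625, n·M − 102 = -3125, so t = -3125/625 = -5.
Foot F = M − (-5)·n = (50, -20, 54); the reflection is 2F − M = (50, -140, 19).

(50, -140, 19)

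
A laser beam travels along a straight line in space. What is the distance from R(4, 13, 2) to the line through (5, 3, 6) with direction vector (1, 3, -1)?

Direction vector d = (1, 3, -1).
AP = (-1, 10, -4), and AP × d = (2, -5, -13).
|AP × d|² = 198 and |d|² = 11, so the distance is √(198/11) = √18 = 3√2.

3√2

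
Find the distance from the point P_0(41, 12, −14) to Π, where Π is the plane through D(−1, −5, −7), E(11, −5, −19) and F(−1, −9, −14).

DE = (12, 0, −12) and DF = (0, −4, −7), so a normal is n = DE × DF = (−48, 84, −48).
Then n·(41, 12, −14) − (−36) = −252.
|n| = √(2304 + 7056 + 2304) = 108, so the distance is |-252|/108 = 7/3.

7/3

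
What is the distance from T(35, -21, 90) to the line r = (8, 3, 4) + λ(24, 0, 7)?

Direction vector d = (24, 0, 7).
AP = (27, -24, 86), and AP × d = (-168, 1875, 576).
|AP × d|² = 3875625 and |d|² = 625, so the distance is √(3875625/625) = √6201 = 3√689.

3√689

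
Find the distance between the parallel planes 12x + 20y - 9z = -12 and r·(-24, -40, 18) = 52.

Divide the second equation by -2 to match normals: 12x + 20y - 9z = -26.
With common normal n = (12, 20, -9) (|n| = 25), the distance is |(-12) − (-26)|/|n| = 14/25.

14/25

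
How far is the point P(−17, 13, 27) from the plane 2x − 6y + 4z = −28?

12/√14

d = |2·(-17) + (-6)·13 + 4·27 − (-28)| / √(4 + 36 + 16) = |24| / (2√14) = 6√14/7.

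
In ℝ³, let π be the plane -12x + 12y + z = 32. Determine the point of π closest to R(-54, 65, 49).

The perpendicular from R has direction n = (-12, 12, 1): r = (-54, 65, 49) + λ(-12, 12, 1).
Substitute into the plane: n·(R + λn) = 32 gives 1477 + 289λ = 32, so λ = -5.
Foot = (-54, 65, 49) + (-5)·(-12, 12, 1) = (6, 5, 44).

(6, 5, 44)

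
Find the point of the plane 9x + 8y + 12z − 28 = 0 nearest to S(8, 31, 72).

The perpendicular from S has direction n = (9, 8, 12): r = (8, 31, 72) + t(9, 8, 12).
Substitute into the plane: n·(S + tn) = 28 gives 1184 + 289t = 28, so t = -4.
Foot = (8, 31, 72) + (-4)·(9, 8, 12) = (−28, −1, 24).

(-28, -1, 24)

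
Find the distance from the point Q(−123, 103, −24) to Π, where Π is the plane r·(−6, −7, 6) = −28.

Normal vector n = (−6, −7, 6), and n·(−123, 103, −24) − (−28) = −99.
|n| = √(36 + 49 + 36) = 11, so the distance is |-99|/11 = 9.

9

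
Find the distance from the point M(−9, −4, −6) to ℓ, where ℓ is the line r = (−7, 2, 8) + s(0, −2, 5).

Direction vector d = (0, −2, 5).
AP = (−2, −6, −14), and AP × d = (−58, 10, 4).
|AP × d|² = 3480 and |d|² = 29, so the distance is √(3480/29) = √120 = 2√30.

2√30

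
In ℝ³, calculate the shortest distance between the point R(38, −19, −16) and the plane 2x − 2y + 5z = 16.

d = |2·38 + (-2)·(-19) + 5·(-16) − 16| / √(4 + 4 + 25) = |18| / √33 = 18/√33.

18/√33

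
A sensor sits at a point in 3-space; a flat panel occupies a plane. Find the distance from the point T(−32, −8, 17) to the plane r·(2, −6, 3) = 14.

3

d = |2·(-32) + (-6)·(-8) + 3·17 − 14| / √(4 + 36 + 9) = |21| / 7 = 3.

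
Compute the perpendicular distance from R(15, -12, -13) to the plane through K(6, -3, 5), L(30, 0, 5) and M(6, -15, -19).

KL = (24, 3, 0) and KM = (0, -12, -24), so a normal is n = KL × KM = (-72, 576, -288).
d = |(-72)·15 + 576·(-12) + (-288)·(-13) − (-3600)| / √(5184 + 331776 + 82944) = |-648| / 648 = 1.

1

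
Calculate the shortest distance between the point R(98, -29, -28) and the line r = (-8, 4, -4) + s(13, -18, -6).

3√493

Direction vector d = (13, -18, -6).
AP = (106, -33, -24), and AP × d = (-234, 324, -1479).
|AP × d|² = 2347173 and |d|² = 529, so the distance is √(2347173/529) = √4437 = 3√493.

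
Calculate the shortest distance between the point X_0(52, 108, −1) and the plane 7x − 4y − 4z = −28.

Normal vector n = (7, −4, −4), and n·(52, 108, −1) − (−28) = −36.
|n| = √(49 + 16 + 16) = 9, so the distance is |-36|/9 = 4.

4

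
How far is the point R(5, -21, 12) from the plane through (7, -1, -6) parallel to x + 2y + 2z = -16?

2

Parallel planes share the normal n = (1, 2, 2); since (7, -1, -6) lies on the plane, its equation is x + 2y + 2z = -7.
Then n·(5, -21, 12) - (-7) = -6.
|n| = √(1 + 4 + 4) = 3, so the distance is |-6|/3 = 2.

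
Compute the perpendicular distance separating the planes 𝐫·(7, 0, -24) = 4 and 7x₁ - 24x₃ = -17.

With common normal n = (7, 0, -24) (|n| = 25), the distance is |4 − (-17)|/|n| = 21/25.

21/25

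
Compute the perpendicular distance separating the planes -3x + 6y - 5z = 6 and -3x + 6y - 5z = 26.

Both planes have normal n = (-3, 6, -5), |n| = √70. Any point on the first plane is at distance |26 − 6|/|n| = 20/√70 = 2√70/7 from the second.

20/√70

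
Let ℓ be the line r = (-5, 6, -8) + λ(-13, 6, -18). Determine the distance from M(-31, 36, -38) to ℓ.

6√10

Direction vector d = (-13, 6, -18).
AP = (-26, 30, -30); AP·d = 1058, |AP|² = 2476, |d|² = 529.
distance² = |AP|² − (AP·d)²/|d|² = 2476 − 1119364/529 = 360, so the distance is 6√10.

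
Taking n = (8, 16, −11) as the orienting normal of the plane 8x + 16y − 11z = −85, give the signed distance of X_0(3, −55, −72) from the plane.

1

n·X_0 − (-85) = 21.
|n| = 21, so the signed distance is 21/21 = 1.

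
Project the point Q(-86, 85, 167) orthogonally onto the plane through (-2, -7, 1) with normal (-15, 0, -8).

(-1522/17, 85, 2807/17)

n = (-15, 0, -8), |n|² = 289, and n·Q − 22 = -68.
t = -68/289 = -4/17, so the foot is Q − t·n = (-86, 85, 167) − (-4/17)·(-15, 0, -8) = (-1522/17, 85, 2807/17).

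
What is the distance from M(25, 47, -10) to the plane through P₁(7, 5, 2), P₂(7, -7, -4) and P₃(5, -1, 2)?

P₁P₂ = (0, -12, -6) and P₁P₃ = (-2, -6, 0), so a normal is n = P₁P₂ × P₁P₃ = (-36, 12, -24).
Then n·(25, 47, -10) - (-240) = 144.
|n| = √(1296 + 144 + 576) = 12√14, so the distance is |144|/(12√14) = 6√14/7.

6√14/7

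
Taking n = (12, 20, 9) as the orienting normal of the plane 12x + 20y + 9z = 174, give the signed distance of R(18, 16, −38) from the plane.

4/5

n·R − 174 = 20.
|n| = 25, so the signed distance is 20/25 = 4/5.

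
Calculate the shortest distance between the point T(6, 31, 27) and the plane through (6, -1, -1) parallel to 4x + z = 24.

Parallel planes share the normal n = (4, 0, 1); since (6, -1, -1) lies on the plane, its equation is 4x + z = 23.
Then n·(6, 31, 27) - 23 = 28.
|n| = √(16 + 0 + 1) = √17, so the distance is |28|/√17 = 28√17/17.

28√17/17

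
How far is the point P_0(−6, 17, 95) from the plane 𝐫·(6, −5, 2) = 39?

6√65/13

d = |6·(-6) + (-5)·17 + 2·95 − 39| / √(36 + 25 + 4) = |30| / √65 = 6√65/13.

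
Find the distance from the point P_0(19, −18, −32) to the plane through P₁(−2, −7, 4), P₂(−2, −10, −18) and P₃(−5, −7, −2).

8/23

P₁P₂ = (0, −3, −22) and P₁P₃ = (−3, 0, −6), so a normal is n = P₁P₂ × P₁P₃ = (18, 66, −9).
n = (18, 66, −9); n·P − (-534) = -24; |n| = 69; distance = 24/69 = 8/23.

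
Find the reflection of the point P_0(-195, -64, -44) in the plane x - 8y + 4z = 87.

With n = (1, -8, 4), the signed offset is (n·P_0 − 87)/|n|² = 54/81 = 2/3.
P_0' = P_0 − 2t·n = (-195, -64, -44) − (4/3)·(1, -8, 4) = (-589/3, -160/3, -148/3).

(-589/3, -160/3, -148/3)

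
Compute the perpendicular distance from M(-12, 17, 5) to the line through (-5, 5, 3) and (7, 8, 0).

√179

A direction vector is d = (12, 3, -3).
AP = (-7, 12, 2); AP·d = -54, |AP|² = 197, |d|² = 162.
distance² = |AP|² − (AP·d)²/|d|² = 197 − 2916/162 = 179, so the distance is √179.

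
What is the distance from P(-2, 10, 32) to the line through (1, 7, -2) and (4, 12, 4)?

A direction vector is d = (3, 5, 6).
AP = (-3, 3, 34), and AP × d = (-152, 120, -24).
|AP × d|² = 38080 and |d|² = 70, so the distance is √(38080/70) = √544 = 4√34.

4√34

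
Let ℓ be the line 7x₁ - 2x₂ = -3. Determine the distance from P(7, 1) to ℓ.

50/√53

d = |7·7 + (-2)·1 − (-3)| / √(49 + 4) = |50|/√53 = 50/√53.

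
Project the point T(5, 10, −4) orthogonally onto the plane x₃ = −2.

The perpendicular from T has direction n = (0, 0, 1): r = (5, 10, −4) + λ(0, 0, 1).
Substitute into the plane: n·(T + λn) = -2 gives -4 + 1λ = -2, so λ = 2.
Foot = (5, 10, −4) + 2·(0, 0, 1) = (5, 10, −2).

(5, 10, -2)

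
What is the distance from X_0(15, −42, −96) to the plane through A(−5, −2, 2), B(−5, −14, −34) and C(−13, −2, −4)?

28/13

AB = (0, −12, −36) and AC = (−8, 0, −6), so a normal is n = AB × AC = (72, 288, −96).
Then n·(15, −42, −96) − (−1128) = −672.
|n| = √(5184 + 82944 + 9216) = 312, so the distance is |-672|/312 = 28/13.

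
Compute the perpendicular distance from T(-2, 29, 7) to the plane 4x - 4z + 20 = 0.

Normal vector n = (4, 0, -4), and n·(-2, 29, 7) - (-20) = -16.
|n| = √(16 + 0 + 16) = 4√2, so the distance is |-16|/(4√2) = 2√2.

2√2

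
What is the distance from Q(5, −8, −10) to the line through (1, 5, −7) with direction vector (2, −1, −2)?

Direction vector d = (2, −1, −2).
AP = (4, −13, −3), and AP × d = (23, 2, 22).
|AP × d|² = 1017 and |d|² = 9, so the distance is √(1017/9) = √113.

√113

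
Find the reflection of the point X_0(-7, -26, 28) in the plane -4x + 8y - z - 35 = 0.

(-31, 22, 22)

With n = (-4, 8, -1), the signed offset is (n·X_0 − 35)/|n|² = -243/81 = -3.
X_0' = X_0 − 2t·n = (-7, -26, 28) − (-6)·(-4, 8, -1) = (-31, 22, 22).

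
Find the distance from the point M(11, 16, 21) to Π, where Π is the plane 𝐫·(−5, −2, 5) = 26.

4√6/9

Normal vector n = (−5, −2, 5), and n·(11, 16, 21) − 26 = −8.
|n| = √(25 + 4 + 25) = 3√6, so the distance is |-8|/(3√6) = 4√6/9.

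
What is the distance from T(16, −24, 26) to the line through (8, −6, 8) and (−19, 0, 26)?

A direction vector is d = (−27, 6, 18).
AP = (8, −18, 18); AP·d = 0, |AP|² = 712, |d|² = 1089.
distance² = |AP|² − (AP·d)²/|d|² = 712 − 0/1089 = 712, so the distance is 2√178.

2√178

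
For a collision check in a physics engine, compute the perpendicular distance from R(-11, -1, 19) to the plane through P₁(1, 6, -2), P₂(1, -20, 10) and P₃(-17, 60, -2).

15/23

P₁P₂ = (0, -26, 12) and P₁P₃ = (-18, 54, 0), so a normal is n = P₁P₂ × P₁P₃ = (-648, -216, -468).
Then n·(-11, -1, 19) - (-1008) = -540.
|n| = √(419904 + 46656 + 219024) = 828, so the distance is |-540|/828 = 15/23.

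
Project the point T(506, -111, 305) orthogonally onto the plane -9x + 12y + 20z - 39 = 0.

(12713/25, -2859/25, 1497/5)

n = (-9, 12, 20), |n|² = 625, and n·T − 39 = 175.
t = 175/625 = 7/25, so the foot is T − t·n = (506, -111, 305) − (7/25)·(-9, 12, 20) = (12713/25, -2859/25, 1497/5).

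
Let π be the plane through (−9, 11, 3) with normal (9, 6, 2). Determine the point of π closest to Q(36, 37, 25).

The perpendicular from Q has direction n = (9, 6, 2): r = (36, 37, 25) + t(9, 6, 2).
Substitute into the plane: n·(Q + tn) = -9 gives 596 + 121t = -9, so t = -5.
Foot = (36, 37, 25) + (-5)·(9, 6, 2) = (−9, 7, 15).

(-9, 7, 15)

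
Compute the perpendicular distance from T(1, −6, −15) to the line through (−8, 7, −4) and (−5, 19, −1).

√209

A direction vector is d = (3, 12, 3).
AP = (9, −13, −11); AP·d = -162, |AP|² = 371, |d|² = 162.
distance² = |AP|² − (AP·d)²/|d|² = 371 − 26244/162 = 209, so the distance is √209.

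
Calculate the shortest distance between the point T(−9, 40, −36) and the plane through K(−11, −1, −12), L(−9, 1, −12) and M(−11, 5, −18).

5√3

KL = (2, 2, 0) and KM = (0, 6, −6), so a normal is n = KL × KM = (−12, 12, 12).
Then n·(−9, 40, −36) − (−24) = 180.
|n| = √(144 + 144 + 144) = 12√3, so the distance is |180|/(12√3) = 5√3.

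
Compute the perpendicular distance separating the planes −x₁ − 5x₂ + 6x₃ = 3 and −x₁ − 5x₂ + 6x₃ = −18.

With common normal n = (−1, −5, 6) (|n| = √62), the distance is |3 − (-18)|/|n| = 21/√62 = 21√62/62.

21/√62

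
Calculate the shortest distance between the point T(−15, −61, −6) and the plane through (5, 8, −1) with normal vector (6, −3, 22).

1

The plane has equation n·(r − (5, 8, −1)) = 0, i.e. n·r = -16.
Then n·(−15, −61, −6) − (−16) = −23.
|n| = √(36 + 9 + 484) = 23, so the distance is |-23|/23 = 1.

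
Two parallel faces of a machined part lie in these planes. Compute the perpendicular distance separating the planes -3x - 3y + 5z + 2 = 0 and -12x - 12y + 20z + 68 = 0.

Divide the second equation by 4 to match normals: -3x - 3y + 5z = -17.
Both planes have normal n = (-3, -3, 5), |n| = √43. Any point on the first plane is at distance |(-17) − (-2)|/|n| = 15/√43 = 15√43/43 from the second.

15√43/43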